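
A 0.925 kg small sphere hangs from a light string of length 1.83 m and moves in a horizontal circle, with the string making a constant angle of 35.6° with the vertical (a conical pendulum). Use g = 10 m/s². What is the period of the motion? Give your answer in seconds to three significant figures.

2.42 s

r = L sinθ = 1.065 m. From T sinθ = mω²r and T cosθ = mg: tanθ = ω²r/g, so ω² = g tanθ / r = g/(L cosθ).
ω = √(g/(L cosθ)) = √(10.0/(1.83 × 0.8131)) = √6.721 = 2.592 rad/s.
Period = 2π/ω = 2.424 s.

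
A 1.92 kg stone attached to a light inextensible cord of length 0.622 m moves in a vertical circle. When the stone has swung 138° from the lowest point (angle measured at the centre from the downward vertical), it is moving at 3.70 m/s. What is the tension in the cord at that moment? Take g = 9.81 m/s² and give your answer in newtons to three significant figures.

Take the radial direction toward the centre of the circle as positive. The component of the weight along the string toward the centre is −mg cos φ (φ measured from the bottom), so Newton's second law along the string gives T − mg cos φ = m v²/r.
cos 138° = -0.7431, so T = m(v²/r + g cos φ) = 1.92 × ((3.70)²/0.622 + 9.81 × -0.7431) = 1.92 × (22.01 + (-7.290)) = 1.92 × 14.72 = 28.26 N.

28.3 N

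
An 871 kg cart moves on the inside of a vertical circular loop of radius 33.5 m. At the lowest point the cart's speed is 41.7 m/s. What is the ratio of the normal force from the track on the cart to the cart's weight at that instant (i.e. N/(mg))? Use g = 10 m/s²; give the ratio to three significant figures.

6.19

At the bottom, N − mg = mv²/r, so N = m(v²/r + g) and N/(mg) = v²/(rg) + 1 = (41.7)²/(33.5 × 10.0) + 1 = 5.191 + 1 = 6.191.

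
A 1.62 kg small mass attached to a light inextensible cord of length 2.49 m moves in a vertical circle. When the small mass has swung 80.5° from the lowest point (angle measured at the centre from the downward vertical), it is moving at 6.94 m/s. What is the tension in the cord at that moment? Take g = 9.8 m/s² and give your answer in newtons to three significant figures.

Take the radial direction toward the centre of the circle as positive. The component of the weight along the string toward the centre is −mg cos φ (φ measured from the bottom), so Newton's second law along the string gives T − mg cos φ = m v²/r.
cos 80.5° = 0.1650, so T = m(v²/r + g cos φ) = 1.62 × ((6.94)²/2.49 + 9.8 × 0.1650) = 1.62 × (19.34 + (1.617)) = 1.62 × 20.96 = 33.96 N.

34.0 N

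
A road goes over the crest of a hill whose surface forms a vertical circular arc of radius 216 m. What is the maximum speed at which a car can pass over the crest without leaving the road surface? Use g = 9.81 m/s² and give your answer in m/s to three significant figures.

46.0 m/s

At the crest the centre of the circle is below the car, so the net downward (centripetal) force is mg − N = mv²/r.
The car leaves the road when N → 0, giving v_max = √(g r) = √(9.81 × 216) = 46.03 m/s.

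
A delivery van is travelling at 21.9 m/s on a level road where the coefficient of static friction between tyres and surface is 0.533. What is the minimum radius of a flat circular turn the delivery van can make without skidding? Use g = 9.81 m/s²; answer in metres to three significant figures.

At the limit, μ_s m g = m v²/r, so r_min = v²/(μ_s g) = (21.9)²/(0.533 × 9.81) = 479.6/5.229 = 91.73 m.

91.7 m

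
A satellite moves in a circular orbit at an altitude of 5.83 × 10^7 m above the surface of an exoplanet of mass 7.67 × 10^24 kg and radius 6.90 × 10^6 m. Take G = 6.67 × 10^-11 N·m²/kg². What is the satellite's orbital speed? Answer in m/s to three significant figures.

2800 m/s

Orbital radius r = R + h = 6.90 × 10^6 + 5.83 × 10^7 = 6.520 × 10^7 m.
Gravity supplies the centripetal force: G M m / r² = m v² / r, so v = √(GM/r).
v = √(6.67 × 10^-11 × 7.67 × 10^24 / 6.520 × 10^7) = √(7.846 × 10^6) = 2801 m/s.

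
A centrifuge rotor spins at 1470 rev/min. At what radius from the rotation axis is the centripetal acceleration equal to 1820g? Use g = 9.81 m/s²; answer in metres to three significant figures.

0.753 m

ω = 1470 rev/min × 2π/60 = 153.9 rad/s.
a_c = ω²r = 1820g ⇒ r = 1820 × 9.81 / (153.9)² = 17850/23700 = 0.7534 m.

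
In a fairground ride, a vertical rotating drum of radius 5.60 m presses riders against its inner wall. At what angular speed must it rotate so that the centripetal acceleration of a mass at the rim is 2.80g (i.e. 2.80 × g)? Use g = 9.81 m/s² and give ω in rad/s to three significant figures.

Centripetal acceleration a_c = ω²r. Setting ω²r = 2.80g:
ω = √(2.80g / r) = √(2.80 × 9.81 / 5.60) = √4.905 = 2.215 rad/s.

2.21 rad/s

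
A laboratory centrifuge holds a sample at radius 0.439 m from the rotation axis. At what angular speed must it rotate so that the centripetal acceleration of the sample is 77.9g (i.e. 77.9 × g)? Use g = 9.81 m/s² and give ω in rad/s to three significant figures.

Centripetal acceleration a_c = ω²r. Setting ω²r = 77.9g:
ω = √(77.9g / r) = √(77.9 × 9.81 / 0.439) = √1741 = 41.72 rad/s.

41.7 rad/s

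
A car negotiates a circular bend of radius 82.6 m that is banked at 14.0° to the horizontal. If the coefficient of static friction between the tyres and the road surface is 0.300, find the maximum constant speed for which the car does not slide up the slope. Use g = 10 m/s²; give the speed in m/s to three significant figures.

At the maximum speed, friction acts down the slope at its limiting value f = μN. Radially (horizontal, toward centre): N sinθ + μN cosθ = mv²/r. Vertically: N cosθ − μN sinθ = mg.
Dividing: v² = r g (sinθ + μcosθ)/(cosθ − μsinθ).
sinθ + μcosθ = 0.2419 + 0.300×0.9703 = 0.5330; cosθ − μsinθ = 0.9703 − 0.300×0.2419 = 0.8977.
v² = 82.6 × 10.0 × 0.5330/0.8977 = 490.4 m²/s², so v = 22.15 m/s.

22.1 m/s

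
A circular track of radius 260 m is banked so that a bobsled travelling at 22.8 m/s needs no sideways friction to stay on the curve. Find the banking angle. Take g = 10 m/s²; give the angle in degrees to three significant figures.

11.3°

For a frictionless banked turn: horizontally N sinθ = mv²/r and vertically N cosθ = mg.
Dividing: tanθ = v²/(r g) = (22.8)²/(260 × 10.0) = 519.8/2600 = 0.1999.
θ = arctan(0.1999) = 11.31°.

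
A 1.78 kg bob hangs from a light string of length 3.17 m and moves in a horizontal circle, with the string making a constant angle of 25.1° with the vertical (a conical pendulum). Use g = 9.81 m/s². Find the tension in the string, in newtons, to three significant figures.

19.3 N

Vertically the bob has no acceleration, so T cosθ = mg.
T = mg/cosθ = 1.78 × 9.81 / cos 25.1° = 17.46/0.9056 = 19.28 N.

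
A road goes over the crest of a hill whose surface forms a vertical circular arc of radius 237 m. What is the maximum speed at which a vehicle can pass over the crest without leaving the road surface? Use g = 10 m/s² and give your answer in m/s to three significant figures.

At the crest the centre of the circle is below the vehicle, so the net downward (centripetal) force is mg − N = mv²/r.
The vehicle leaves the road when N → 0, giving v_max = √(g r) = √(10.0 × 237) = 48.68 m/s.

48.7 m/s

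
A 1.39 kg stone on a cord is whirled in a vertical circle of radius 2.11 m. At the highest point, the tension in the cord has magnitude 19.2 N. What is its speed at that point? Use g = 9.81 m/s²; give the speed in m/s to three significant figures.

7.06 m/s

At the top, T + mg = mv²/r, so v = √(r(T/m + g)) = √(2.11 × (19.2/1.39 + 9.81)) = √(2.11 × 23.62) = √49.84 = 7.060 m/s.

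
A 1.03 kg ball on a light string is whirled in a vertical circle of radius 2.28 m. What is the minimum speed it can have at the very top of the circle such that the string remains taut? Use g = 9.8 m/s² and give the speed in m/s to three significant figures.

At the top, both weight mg and T point toward the centre: T + mg = mv²/r.
At minimum speed T → 0, so mg = mv_min²/r ⇒ v_min = √(g r) = √(9.8 × 2.28) = 4.727 m/s.

4.73 m/s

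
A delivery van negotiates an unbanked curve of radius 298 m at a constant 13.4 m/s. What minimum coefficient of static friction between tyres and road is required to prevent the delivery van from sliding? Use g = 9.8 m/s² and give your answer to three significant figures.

0.0615

Friction provides the centripetal force: μ_s m g = m v²/r, so μ_s = v²/(g r) = (13.40)²/(9.8 × 298) = 179.6/2920 = 0.06148.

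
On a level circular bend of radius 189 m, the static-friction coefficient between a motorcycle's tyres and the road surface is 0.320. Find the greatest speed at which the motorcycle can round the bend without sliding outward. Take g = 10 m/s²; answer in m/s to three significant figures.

On a flat curve, static friction is the only horizontal force, so it must supply the full centripetal force: μ_s m g = m v²/r.
Mass cancels: v_max = √(μ_s g r) = √(0.320 × 10.0 × 189) = √604.8 = 24.59 m/s.

24.6 m/s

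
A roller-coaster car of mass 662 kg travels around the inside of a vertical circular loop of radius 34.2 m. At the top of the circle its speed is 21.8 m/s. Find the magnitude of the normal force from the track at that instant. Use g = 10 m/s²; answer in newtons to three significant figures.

2580 N

At the top, both N and the weight mg point inward (toward the centre), so N + mg = mv²/r.
N = m(v²/r − g) = 662 × ((21.8)²/34.2 − 10.0) = 662 × (13.90 − 10.0) = 662 × 3.896 = 2579 N.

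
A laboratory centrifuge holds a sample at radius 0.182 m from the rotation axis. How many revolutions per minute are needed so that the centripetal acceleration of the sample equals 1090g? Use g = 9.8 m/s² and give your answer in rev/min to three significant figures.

2310 rev/min

Require ω²r = 1090g, so ω = √(1090 × 9.8/0.182) = 242.3 rad/s.
In rev/min: ω × 60/(2π) = 242.3 × 60/(2π) = 2313 rev/min.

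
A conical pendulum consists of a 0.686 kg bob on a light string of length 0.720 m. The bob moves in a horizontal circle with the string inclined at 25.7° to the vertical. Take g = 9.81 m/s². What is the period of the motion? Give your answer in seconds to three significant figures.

r = L sinθ = 0.3122 m. From T sinθ = mω²r and T cosθ = mg: tanθ = ω²r/g, so ω² = g tanθ / r = g/(L cosθ).
ω = √(g/(L cosθ)) = √(9.81/(0.720 × 0.9011)) = √15.12 = 3.889 rad/s.
Period = 2π/ω = 1.616 s.

1.62 s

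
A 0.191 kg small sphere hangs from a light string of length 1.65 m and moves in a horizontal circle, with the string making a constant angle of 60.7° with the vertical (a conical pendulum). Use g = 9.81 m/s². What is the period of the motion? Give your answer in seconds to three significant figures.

r = L sinθ = 1.439 m. From T sinθ = mω²r and T cosθ = mg: tanθ = ω²r/g, so ω² = g tanθ / r = g/(L cosθ).
ω = √(g/(L cosθ)) = √(9.81/(1.65 × 0.4894)) = √12.15 = 3.486 rad/s.
Period = 2π/ω = 1.803 s.

1.80 s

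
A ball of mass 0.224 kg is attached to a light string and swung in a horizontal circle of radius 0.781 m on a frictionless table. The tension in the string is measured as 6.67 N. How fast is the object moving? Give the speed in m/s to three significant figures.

T = m v²/r ⇒ v = √(T r / m) = √(6.67 × 0.781 / 0.224) = √23.26 = 4.822 m/s.

4.82 m/s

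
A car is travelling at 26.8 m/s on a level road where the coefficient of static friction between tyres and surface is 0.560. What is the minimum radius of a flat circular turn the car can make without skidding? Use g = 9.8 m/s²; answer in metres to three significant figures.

131 m

At the limit, μ_s m g = m v²/r, so r_min = v²/(μ_s g) = (26.8)²/(0.560 × 9.8) = 718.2/5.488 = 130.9 m.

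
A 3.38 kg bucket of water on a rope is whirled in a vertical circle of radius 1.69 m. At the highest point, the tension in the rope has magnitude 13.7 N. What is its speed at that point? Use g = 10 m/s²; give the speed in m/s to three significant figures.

At the top, T + mg = mv²/r, so v = √(r(T/m + g)) = √(1.69 × (13.7/3.38 + 10.0)) = √(1.69 × 14.05) = √23.75 = 4.873 m/s.

4.87 m/s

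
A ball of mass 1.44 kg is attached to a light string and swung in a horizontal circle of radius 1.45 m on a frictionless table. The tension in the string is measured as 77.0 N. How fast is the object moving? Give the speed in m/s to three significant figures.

8.81 m/s

T = m v²/r ⇒ v = √(T r / m) = √(77.0 × 1.45 / 1.44) = √77.53 = 8.805 m/s.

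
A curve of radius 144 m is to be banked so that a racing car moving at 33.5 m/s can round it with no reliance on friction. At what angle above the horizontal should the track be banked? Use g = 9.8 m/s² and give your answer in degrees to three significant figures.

38.5°

For a frictionless banked turn: horizontally N sinθ = mv²/r and vertically N cosθ = mg.
Dividing: tanθ = v²/(r g) = (33.5)²/(144 × 9.8) = 1122/1411 = 0.7952.
θ = arctan(0.7952) = 38.49°.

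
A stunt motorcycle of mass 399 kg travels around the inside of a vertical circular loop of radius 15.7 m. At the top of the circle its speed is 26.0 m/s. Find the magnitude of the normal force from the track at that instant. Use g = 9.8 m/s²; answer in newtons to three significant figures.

13300 N

At the top, both N and the weight mg point inward (toward the centre), so N + mg = mv²/r.
N = m(v²/r − g) = 399 × ((26.0)²/15.7 − 9.8) = 399 × (43.06 − 9.8) = 399 × 33.26 = 13270 N.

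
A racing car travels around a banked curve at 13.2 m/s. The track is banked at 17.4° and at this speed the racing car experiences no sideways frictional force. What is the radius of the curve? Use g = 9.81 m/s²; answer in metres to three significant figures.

56.7 m

Frictionless banking: tanθ = v²/(rg), so r = v²/(g tanθ).
r = (13.2)²/(9.81 × tan 17.4°) = 174.2/(9.81 × 0.3134) = 174.2/3.074 = 56.68 m.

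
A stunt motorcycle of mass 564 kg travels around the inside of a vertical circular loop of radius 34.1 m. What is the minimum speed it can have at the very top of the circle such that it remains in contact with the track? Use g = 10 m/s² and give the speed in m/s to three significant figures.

At the highest point the centre is directly below, so both the weight and N act inward: N + mg = mv²/r.
At minimum speed N → 0, so mg = mv_min²/r ⇒ v_min = √(g r) = √(10.0 × 34.1) = 18.47 m/s.

18.5 m/s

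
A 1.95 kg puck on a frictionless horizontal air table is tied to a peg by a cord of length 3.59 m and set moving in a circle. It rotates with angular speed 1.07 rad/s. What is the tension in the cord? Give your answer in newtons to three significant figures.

v = ωr = 1.07 × 3.59 = 3.841 m/s.
The tension is the only horizontal force, so it supplies the full centripetal force: T = m v²/r = 1.95 × (3.841)²/3.59 = 1.95 × 14.76/3.59 = 8.015 N.

8.01 N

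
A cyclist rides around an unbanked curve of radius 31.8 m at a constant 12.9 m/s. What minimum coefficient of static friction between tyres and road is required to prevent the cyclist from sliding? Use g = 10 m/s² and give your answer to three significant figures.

0.523

Friction provides the centripetal force: μ_s m g = m v²/r, so μ_s = v²/(g r) = (12.90)²/(10.0 × 31.8) = 166.4/318.0 = 0.5233.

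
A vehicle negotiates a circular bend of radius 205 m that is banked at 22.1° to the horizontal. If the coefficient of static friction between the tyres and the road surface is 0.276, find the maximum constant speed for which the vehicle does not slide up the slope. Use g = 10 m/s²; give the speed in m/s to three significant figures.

At the maximum speed, friction acts down the slope at its limiting value f = μN. Radially (horizontal, toward centre): N sinθ + μN cosθ = mv²/r. Vertically: N cosθ − μN sinθ = mg.
Dividing: v² = r g (sinθ + μcosθ)/(cosθ − μsinθ).
sinθ + μcosθ = 0.3762 + 0.276×0.9265 = 0.6319; cosθ − μsinθ = 0.9265 − 0.276×0.3762 = 0.8227.
v² = 205 × 10.0 × 0.6319/0.8227 = 1575 m²/s², so v = 39.68 m/s.

39.7 m/s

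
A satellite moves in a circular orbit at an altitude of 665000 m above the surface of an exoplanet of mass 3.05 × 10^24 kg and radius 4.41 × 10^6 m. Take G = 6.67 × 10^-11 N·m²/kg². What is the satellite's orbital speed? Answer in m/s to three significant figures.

Orbital radius r = R + h = 4.41 × 10^6 + 665000 = 5.075 × 10^6 m.
Gravity supplies the centripetal force: G M m / r² = m v² / r, so v = √(GM/r).
v = √(6.67 × 10^-11 × 3.05 × 10^24 / 5.075 × 10^6) = √(4.009 × 10^7) = 6331 m/s.

6330 m/s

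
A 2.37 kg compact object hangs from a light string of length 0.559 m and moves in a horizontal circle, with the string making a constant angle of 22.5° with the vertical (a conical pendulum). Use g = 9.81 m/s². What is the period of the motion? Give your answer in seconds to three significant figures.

1.44 s

r = L sinθ = 0.2139 m. From T sinθ = mω²r and T cosθ = mg: tanθ = ω²r/g, so ω² = g tanθ / r = g/(L cosθ).
ω = √(g/(L cosθ)) = √(9.81/(0.559 × 0.9239)) = √19.00 = 4.358 rad/s.
Period = 2π/ω = 1.442 s.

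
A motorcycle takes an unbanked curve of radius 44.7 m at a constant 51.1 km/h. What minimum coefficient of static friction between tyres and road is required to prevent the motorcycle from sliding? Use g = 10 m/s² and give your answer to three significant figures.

v = 51.1/3.6 = 14.19 m/s.
Friction provides the centripetal force: μ_s m g = m v²/r, so μ_s = v²/(g r) = (14.19)²/(10.0 × 44.7) = 201.5/447.0 = 0.4507.

0.451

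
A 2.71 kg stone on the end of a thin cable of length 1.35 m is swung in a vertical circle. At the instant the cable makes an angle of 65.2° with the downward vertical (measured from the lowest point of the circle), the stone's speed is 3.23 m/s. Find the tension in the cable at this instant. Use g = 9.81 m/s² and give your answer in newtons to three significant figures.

Take the radial direction toward the centre of the circle as positive. The component of the weight along the string toward the centre is −mg cos φ (φ measured from the bottom), so Newton's second law along the string gives T − mg cos φ = m v²/r.
cos 65.2° = 0.4195, so T = m(v²/r + g cos φ) = 2.71 × ((3.23)²/1.35 + 9.81 × 0.4195) = 2.71 × (7.728 + (4.115)) = 2.71 × 11.84 = 32.09 N.

32.1 N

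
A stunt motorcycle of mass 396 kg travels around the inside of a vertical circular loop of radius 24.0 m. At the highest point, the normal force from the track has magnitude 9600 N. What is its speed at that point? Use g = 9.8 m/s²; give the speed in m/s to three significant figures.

28.6 m/s

At the top, N + mg = mv²/r, so v = √(r(N/m + g)) = √(24.0 × (9600/396 + 9.8)) = √(24.0 × 34.04) = √817.0 = 28.58 m/s.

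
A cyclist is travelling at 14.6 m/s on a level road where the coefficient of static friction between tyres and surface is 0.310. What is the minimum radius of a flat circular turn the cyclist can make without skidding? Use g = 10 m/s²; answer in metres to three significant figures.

68.8 m

At the limit, μ_s m g = m v²/r, so r_min = v²/(μ_s g) = (14.6)²/(0.310 × 10.0) = 213.2/3.100 = 68.76 m.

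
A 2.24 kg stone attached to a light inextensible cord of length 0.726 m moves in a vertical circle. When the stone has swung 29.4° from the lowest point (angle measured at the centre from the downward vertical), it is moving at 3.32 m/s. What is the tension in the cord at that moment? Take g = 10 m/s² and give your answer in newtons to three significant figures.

Take the radial direction toward the centre of the circle as positive. The component of the weight along the string toward the centre is −mg cos φ (φ measured from the bottom), so Newton's second law along the string gives T − mg cos φ = m v²/r.
cos 29.4° = 0.8712, so T = m(v²/r + g cos φ) = 2.24 × ((3.32)²/0.726 + 10.0 × 0.8712) = 2.24 × (15.18 + (8.712)) = 2.24 × 23.89 = 53.52 N.

53.5 N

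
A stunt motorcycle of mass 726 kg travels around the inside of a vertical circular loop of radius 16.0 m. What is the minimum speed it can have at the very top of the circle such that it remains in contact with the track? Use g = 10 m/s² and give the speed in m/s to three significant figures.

12.6 m/s

At the highest point the centre is directly below, so both the weight and N act inward: N + mg = mv²/r.
At minimum speed N → 0, so mg = mv_min²/r ⇒ v_min = √(g r) = √(10.0 × 16.0) = 12.65 m/s.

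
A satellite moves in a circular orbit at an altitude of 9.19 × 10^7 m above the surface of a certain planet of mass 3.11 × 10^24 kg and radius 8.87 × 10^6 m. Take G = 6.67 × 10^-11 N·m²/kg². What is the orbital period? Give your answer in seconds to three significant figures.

r = R + h = 8.87 × 10^6 + 9.19 × 10^7 = 1.008 × 10^8 m. Gravity provides the centripetal force: G M m / r² = m v² / r ⇒ v = √(GM/r) = 1435 m/s.
T = 2πr/v = 2π × 1.008 × 10^8 / 1435 = 441300 s.

441000 s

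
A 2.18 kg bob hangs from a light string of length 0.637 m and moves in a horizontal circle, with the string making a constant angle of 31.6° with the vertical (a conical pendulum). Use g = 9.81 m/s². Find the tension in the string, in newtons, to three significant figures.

Vertically the bob has no acceleration, so T cosθ = mg.
T = mg/cosθ = 2.18 × 9.81 / cos 31.6° = 21.39/0.8517 = 25.11 N.

25.1 N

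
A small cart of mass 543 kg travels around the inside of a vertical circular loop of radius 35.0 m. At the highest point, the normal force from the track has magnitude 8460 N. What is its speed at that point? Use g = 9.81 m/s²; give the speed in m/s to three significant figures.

At the top, N + mg = mv²/r, so v = √(r(N/m + g)) = √(35.0 × (8460/543 + 9.81)) = √(35.0 × 25.39) = √888.7 = 29.81 m/s.

29.8 m/s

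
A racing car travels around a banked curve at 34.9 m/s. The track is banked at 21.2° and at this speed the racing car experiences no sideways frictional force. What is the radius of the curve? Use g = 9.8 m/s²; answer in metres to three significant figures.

320 m

Frictionless banking: tanθ = v²/(rg), so r = v²/(g tanθ).
r = (34.9)²/(9.8 × tan 21.2°) = 1218/(9.8 × 0.3879) = 1218/3.801 = 320.4 m.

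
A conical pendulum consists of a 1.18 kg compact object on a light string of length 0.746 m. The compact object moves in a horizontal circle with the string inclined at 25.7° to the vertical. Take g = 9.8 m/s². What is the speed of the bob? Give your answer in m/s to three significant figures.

The radius of the circle is r = L sinθ = 0.746 × sin 25.7° = 0.3235 m.
Horizontally T sinθ = mv²/r and vertically T cosθ = mg, so tanθ = v²/(rg).
v = √(r g tanθ) = √(0.3235 × 9.8 × 0.4813) = √1.526 = 1.235 m/s.

1.24 m/s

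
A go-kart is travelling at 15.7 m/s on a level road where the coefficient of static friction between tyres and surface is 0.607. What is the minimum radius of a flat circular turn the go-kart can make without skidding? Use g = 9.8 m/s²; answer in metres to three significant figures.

41.4 m

At the limit, μ_s m g = m v²/r, so r_min = v²/(μ_s g) = (15.7)²/(0.607 × 9.8) = 246.5/5.949 = 41.44 m.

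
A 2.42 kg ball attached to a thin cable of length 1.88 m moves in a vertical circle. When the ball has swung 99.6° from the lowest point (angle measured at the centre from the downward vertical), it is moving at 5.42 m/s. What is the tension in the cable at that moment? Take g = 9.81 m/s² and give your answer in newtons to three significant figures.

33.9 N

Take the radial direction toward the centre of the circle as positive. The component of the weight along the string toward the centre is −mg cos φ (φ measured from the bottom), so Newton's second law along the string gives T − mg cos φ = m v²/r.
cos 99.6° = -0.1668, so T = m(v²/r + g cos φ) = 2.42 × ((5.42)²/1.88 + 9.81 × -0.1668) = 2.42 × (15.63 + (-1.636)) = 2.42 × 13.99 = 33.86 N.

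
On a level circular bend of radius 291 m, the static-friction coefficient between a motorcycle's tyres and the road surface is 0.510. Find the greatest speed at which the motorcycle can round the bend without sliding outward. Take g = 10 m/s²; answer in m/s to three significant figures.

On a flat curve, static friction is the only horizontal force, so it must supply the full centripetal force: μ_s m g = m v²/r.
Mass cancels: v_max = √(μ_s g r) = √(0.510 × 10.0 × 291) = √1484 = 38.52 m/s.

38.5 m/s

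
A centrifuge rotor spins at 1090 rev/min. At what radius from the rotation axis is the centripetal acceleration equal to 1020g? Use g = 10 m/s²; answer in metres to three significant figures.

ω = 1090 rev/min × 2π/60 = 114.1 rad/s.
a_c = ω²r = 1020g ⇒ r = 1020 × 10.0 / (114.1)² = 10200/13030 = 0.7829 m.

0.783 m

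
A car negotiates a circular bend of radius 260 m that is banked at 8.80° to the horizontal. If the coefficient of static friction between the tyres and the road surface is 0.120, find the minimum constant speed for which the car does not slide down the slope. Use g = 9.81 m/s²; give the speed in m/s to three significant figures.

9.34 m/s

At the minimum speed, friction acts up the slope at its limiting value f = μN. Radially (horizontal, toward centre): N sinθ − μN cosθ = mv²/r. Vertically: N cosθ + μN sinθ = mg.
Dividing: v² = r g (sinθ − μcosθ)/(cosθ + μsinθ).
sinθ − μcosθ = 0.1530 − 0.120×0.9882 = 0.03440; cosθ + μsinθ = 0.9882 + 0.120×0.1530 = 1.007.
v² = 260 × 9.81 × 0.03440/1.007 = 87.16 m²/s², so v = 9.336 m/s.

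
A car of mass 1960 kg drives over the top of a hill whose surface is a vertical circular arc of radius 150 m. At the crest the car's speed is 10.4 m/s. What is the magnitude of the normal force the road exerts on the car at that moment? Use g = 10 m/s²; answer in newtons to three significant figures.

At the crest the centripetal acceleration points downward (toward the centre of the arc), so mg − N = mv²/r.
N = m(g − v²/r) = 1960 × (10.0 − (10.4)²/150) = 1960 × (10.0 − 0.7211) = 1960 × 9.279 = 18190 N.

18200 N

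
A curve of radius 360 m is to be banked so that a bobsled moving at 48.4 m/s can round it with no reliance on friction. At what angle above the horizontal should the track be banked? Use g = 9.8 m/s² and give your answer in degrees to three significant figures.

With no friction, the horizontal component of the normal force provides the centripetal force: N sinθ = mv²/r, while N cosθ = mg vertically.
Dividing: tanθ = v²/(r g) = (48.4)²/(360 × 9.8) = 2343/3528 = 0.6640.
θ = arctan(0.6640) = 33.58°.

33.6°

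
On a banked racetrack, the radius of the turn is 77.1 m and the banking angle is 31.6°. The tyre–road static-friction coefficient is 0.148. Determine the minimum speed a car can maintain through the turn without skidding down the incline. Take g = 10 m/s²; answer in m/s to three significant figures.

18.2 m/s

At the minimum speed, friction acts up the slope at its limiting value f = μN. Radially (horizontal, toward centre): N sinθ − μN cosθ = mv²/r. Vertically: N cosθ + μN sinθ = mg.
Dividing: v² = r g (sinθ − μcosθ)/(cosθ + μsinθ).
sinθ − μcosθ = 0.5240 − 0.148×0.8517 = 0.3979; cosθ + μsinθ = 0.8517 + 0.148×0.5240 = 0.9293.
v² = 77.1 × 10.0 × 0.3979/0.9293 = 330.2 m²/s², so v = 18.17 m/s.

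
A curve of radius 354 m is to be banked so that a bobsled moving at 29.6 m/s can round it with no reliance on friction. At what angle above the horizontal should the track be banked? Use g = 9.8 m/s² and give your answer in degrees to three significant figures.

14.2°

For a frictionless banked turn: horizontally N sinθ = mv²/r and vertically N cosθ = mg.
Dividing: tanθ = v²/(r g) = (29.6)²/(354 × 9.8) = 876.2/3469 = 0.2526.
θ = arctan(0.2526) = 14.17°.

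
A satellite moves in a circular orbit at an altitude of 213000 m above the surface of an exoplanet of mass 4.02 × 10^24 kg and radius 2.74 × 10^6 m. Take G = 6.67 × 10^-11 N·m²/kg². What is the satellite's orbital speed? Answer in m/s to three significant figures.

9530 m/s

Orbital radius r = R + h = 2.74 × 10^6 + 213000 = 2.953 × 10^6 m.
Gravity supplies the centripetal force: G M m / r² = m v² / r, so v = √(GM/r).
v = √(6.67 × 10^-11 × 4.02 × 10^24 / 2.953 × 10^6) = √(9.080 × 10^7) = 9529 m/s.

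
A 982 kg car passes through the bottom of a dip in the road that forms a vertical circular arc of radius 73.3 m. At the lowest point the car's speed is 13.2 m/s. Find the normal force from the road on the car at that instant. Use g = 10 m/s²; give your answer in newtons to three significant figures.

At the lowest point, N points up (toward the centre) and the weight mg points down (away from the centre), so the net inward force is N − mg = mv²/r.
N = m(v²/r + g) = 982 × ((13.2)²/73.3 + 10.0) = 982 × (2.377 + 10.0) = 982 × 12.38 = 12150 N.

12200 N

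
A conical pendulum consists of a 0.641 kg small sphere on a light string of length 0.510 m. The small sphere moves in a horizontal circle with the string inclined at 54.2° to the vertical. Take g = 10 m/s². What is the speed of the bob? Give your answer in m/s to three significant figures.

2.39 m/s

The radius of the circle is r = L sinθ = 0.510 × sin 54.2° = 0.4136 m.
Horizontally T sinθ = mv²/r and vertically T cosθ = mg, so tanθ = v²/(rg).
v = √(r g tanθ) = √(0.4136 × 10.0 × 1.387) = √5.735 = 2.395 m/s.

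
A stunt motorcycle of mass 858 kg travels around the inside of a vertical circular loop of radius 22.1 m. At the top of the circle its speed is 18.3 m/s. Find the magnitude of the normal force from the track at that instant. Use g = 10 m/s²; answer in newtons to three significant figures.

4420 N

At the top, both N and the weight mg point inward (toward the centre), so N + mg = mv²/r.
N = m(v²/r − g) = 858 × ((18.3)²/22.1 − 10.0) = 858 × (15.15 − 10.0) = 858 × 5.153 = 4422 N.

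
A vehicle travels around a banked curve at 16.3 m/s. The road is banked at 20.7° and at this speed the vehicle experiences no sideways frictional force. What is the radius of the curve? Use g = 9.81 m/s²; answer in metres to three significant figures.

71.7 m

Frictionless banking: tanθ = v²/(rg), so r = v²/(g tanθ).
r = (16.3)²/(9.81 × tan 20.7°) = 265.7/(9.81 × 0.3779) = 265.7/3.707 = 71.67 m.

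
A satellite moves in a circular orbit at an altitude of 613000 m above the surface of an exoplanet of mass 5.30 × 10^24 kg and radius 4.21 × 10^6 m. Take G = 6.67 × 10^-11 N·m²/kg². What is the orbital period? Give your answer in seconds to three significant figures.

r = R + h = 4.21 × 10^6 + 613000 = 4.823 × 10^6 m. Gravity provides the centripetal force: G M m / r² = m v² / r ⇒ v = √(GM/r) = 8561 m/s.
T = 2πr/v = 2π × 4.823 × 10^6 / 8561 = 3540 s.

3540 s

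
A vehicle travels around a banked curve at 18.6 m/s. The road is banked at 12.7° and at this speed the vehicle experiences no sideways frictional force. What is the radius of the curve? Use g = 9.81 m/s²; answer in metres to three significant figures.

156 m

Frictionless banking: tanθ = v²/(rg), so r = v²/(g tanθ).
r = (18.6)²/(9.81 × tan 12.7°) = 346.0/(9.81 × 0.2254) = 346.0/2.211 = 156.5 m.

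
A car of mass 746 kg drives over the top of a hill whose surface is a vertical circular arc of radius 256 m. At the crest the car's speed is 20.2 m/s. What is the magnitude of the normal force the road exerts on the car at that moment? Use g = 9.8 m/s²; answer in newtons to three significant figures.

6120 N

At the crest the centripetal acceleration points downward (toward the centre of the arc), so mg − N = mv²/r.
N = m(g − v²/r) = 746 × (9.8 − (20.2)²/256) = 746 × (9.8 − 1.594) = 746 × 8.206 = 6122 N.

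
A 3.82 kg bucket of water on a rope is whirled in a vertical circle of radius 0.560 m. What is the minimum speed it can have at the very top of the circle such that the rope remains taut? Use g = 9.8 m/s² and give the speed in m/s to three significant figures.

At the top, both weight mg and T point toward the centre: T + mg = mv²/r.
At minimum speed T → 0, so mg = mv_min²/r ⇒ v_min = √(g r) = √(9.8 × 0.560) = 2.343 m/s.

2.34 m/s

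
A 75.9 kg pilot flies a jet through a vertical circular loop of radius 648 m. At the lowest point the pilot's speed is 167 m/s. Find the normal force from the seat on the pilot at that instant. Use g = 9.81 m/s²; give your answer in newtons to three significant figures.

At the lowest point, N points up (toward the centre) and the weight mg points down (away from the centre), so the net inward force is N − mg = mv²/r.
N = m(v²/r + g) = 75.9 × ((167)²/648 + 9.81) = 75.9 × (43.04 + 9.81) = 75.9 × 52.85 = 4011 N.

4010 N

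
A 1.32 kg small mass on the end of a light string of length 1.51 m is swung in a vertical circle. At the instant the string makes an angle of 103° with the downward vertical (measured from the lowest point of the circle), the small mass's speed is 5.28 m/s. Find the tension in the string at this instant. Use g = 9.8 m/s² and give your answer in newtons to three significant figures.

21.5 N

Take the radial direction toward the centre of the circle as positive. The component of the weight along the string toward the centre is −mg cos φ (φ measured from the bottom), so Newton's second law along the string gives T − mg cos φ = m v²/r.
cos 103° = -0.2250, so T = m(v²/r + g cos φ) = 1.32 × ((5.28)²/1.51 + 9.8 × -0.2250) = 1.32 × (18.46 + (-2.205)) = 1.32 × 16.26 = 21.46 N.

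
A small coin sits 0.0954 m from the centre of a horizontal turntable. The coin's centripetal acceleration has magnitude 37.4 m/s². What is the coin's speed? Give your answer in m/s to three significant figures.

a_c = v²/r ⇒ v = √(a_c · r) = √(37.4 × 0.0954) = √3.568 = 1.889 m/s.

1.89 m/s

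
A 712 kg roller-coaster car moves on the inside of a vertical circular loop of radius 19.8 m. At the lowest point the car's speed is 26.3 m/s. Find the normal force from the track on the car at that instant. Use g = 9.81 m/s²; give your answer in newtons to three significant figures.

31900 N

At the lowest point, N points up (toward the centre) and the weight mg points down (away from the centre), so the net inward force is N − mg = mv²/r.
N = m(v²/r + g) = 712 × ((26.3)²/19.8 + 9.81) = 712 × (34.93 + 9.81) = 712 × 44.74 = 31860 N.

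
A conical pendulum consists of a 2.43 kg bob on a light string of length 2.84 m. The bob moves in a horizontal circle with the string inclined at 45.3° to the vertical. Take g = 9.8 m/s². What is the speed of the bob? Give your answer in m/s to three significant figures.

The radius of the circle is r = L sinθ = 2.84 × sin 45.3° = 2.019 m.
Horizontally T sinθ = mv²/r and vertically T cosθ = mg, so tanθ = v²/(rg).
v = √(r g tanθ) = √(2.019 × 9.8 × 1.011) = √19.99 = 4.471 m/s.

4.47 m/s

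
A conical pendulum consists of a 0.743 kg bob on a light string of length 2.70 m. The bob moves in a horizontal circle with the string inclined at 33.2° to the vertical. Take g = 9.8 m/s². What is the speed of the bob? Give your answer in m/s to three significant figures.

3.08 m/s

The radius of the circle is r = L sinθ = 2.70 × sin 33.2° = 1.478 m.
Horizontally T sinθ = mv²/r and vertically T cosθ = mg, so tanθ = v²/(rg).
v = √(r g tanθ) = √(1.478 × 9.8 × 0.6544) = √9.481 = 3.079 m/s.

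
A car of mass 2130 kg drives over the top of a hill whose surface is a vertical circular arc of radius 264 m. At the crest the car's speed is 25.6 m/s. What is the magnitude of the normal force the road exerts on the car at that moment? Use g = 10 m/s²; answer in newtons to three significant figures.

16000 N

At the crest the centripetal acceleration points downward (toward the centre of the arc), so mg − N = mv²/r.
N = m(g − v²/r) = 2130 × (10.0 − (25.6)²/264) = 2130 × (10.0 − 2.482) = 2130 × 7.518 = 16010 N.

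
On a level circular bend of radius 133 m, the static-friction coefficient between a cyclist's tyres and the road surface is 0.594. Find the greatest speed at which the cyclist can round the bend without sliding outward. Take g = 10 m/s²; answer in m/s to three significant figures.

28.1 m/s

The only inward force on a level bend is static friction, so at the limit f_s = μ_s N = μ_s m g = m v²/r.
Mass cancels: v_max = √(μ_s g r) = √(0.594 × 10.0 × 133) = √790.0 = 28.11 m/s.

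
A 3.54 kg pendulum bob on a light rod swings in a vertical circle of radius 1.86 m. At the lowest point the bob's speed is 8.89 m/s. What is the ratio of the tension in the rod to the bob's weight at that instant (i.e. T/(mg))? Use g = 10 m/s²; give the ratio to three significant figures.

At the bottom, T − mg = mv²/r, so T = m(v²/r + g) and T/(mg) = v²/(rg) + 1 = (8.89)²/(1.86 × 10.0) + 1 = 4.249 + 1 = 5.249.

5.25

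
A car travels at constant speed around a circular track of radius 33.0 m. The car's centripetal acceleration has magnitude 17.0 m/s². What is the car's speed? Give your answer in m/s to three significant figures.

23.7 m/s

a_c = v²/r ⇒ v = √(a_c · r) = √(17.0 × 33.0) = √561.0 = 23.69 m/s.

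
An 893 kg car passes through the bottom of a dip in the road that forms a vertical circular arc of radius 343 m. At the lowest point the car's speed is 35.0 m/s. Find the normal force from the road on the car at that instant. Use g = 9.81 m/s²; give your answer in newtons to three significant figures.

At the lowest point, N points up (toward the centre) and the weight mg points down (away from the centre), so the net inward force is N − mg = mv²/r.
N = m(v²/r + g) = 893 × ((35.0)²/343 + 9.81) = 893 × (3.571 + 9.81) = 893 × 13.38 = 11950 N.

11900 N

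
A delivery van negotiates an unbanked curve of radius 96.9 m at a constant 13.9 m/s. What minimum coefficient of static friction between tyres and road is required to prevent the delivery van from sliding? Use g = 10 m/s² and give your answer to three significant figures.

Friction provides the centripetal force: μ_s m g = m v²/r, so μ_s = v²/(g r) = (13.90)²/(10.0 × 96.9) = 193.2/969.0 = 0.1994.

0.199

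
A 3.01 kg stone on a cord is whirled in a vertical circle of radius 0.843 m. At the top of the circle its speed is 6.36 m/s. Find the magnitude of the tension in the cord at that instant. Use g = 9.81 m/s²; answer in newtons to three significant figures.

At the top, both T and the weight mg point inward (toward the centre), so T + mg = mv²/r.
T = m(v²/r − g) = 3.01 × ((6.36)²/0.843 − 9.81) = 3.01 × (47.98 − 9.81) = 3.01 × 38.17 = 114.9 N.

115 N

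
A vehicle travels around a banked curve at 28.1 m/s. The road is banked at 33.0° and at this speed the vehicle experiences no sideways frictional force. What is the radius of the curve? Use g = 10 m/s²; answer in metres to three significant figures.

Frictionless banking: tanθ = v²/(rg), so r = v²/(g tanθ).
r = (28.1)²/(10.0 × tan 33.0°) = 789.6/(10.0 × 0.6494) = 789.6/6.494 = 121.6 m.

122 m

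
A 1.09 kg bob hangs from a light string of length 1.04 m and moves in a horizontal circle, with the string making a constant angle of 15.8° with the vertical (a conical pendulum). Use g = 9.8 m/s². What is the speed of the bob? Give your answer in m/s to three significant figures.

The radius of the circle is r = L sinθ = 1.04 × sin 15.8° = 0.2832 m.
Horizontally T sinθ = mv²/r and vertically T cosθ = mg, so tanθ = v²/(rg).
v = √(r g tanθ) = √(0.2832 × 9.8 × 0.2830) = √0.7853 = 0.8862 m/s.

0.886 m/s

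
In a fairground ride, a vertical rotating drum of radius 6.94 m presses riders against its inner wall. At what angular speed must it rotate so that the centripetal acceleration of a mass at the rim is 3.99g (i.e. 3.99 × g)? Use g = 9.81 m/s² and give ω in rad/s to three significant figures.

Centripetal acceleration a_c = ω²r. Setting ω²r = 3.99g:
ω = √(3.99g / r) = √(3.99 × 9.81 / 6.94) = √5.640 = 2.375 rad/s.

2.37 rad/s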